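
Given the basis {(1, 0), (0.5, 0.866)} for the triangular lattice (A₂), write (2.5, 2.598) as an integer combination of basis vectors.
b₁ + 3b₂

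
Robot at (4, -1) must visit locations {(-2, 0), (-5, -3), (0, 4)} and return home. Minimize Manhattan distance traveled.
32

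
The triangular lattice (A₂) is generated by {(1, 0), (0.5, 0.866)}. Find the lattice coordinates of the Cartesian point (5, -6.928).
9b₁ - 8b₂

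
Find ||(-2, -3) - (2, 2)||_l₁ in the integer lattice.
9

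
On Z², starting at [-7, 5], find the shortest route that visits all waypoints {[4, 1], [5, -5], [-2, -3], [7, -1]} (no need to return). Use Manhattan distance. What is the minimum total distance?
33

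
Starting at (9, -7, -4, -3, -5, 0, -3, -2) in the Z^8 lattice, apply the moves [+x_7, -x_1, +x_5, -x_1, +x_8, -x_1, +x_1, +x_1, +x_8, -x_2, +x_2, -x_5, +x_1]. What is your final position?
(9, -7, -4, -3, -5, 0, -2, 0)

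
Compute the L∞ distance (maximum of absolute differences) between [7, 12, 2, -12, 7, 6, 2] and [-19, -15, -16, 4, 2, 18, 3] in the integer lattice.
27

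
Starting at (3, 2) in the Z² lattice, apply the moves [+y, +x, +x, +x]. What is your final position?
(6, 3)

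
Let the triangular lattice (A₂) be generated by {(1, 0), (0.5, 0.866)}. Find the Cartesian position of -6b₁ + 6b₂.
(-3, 5.196)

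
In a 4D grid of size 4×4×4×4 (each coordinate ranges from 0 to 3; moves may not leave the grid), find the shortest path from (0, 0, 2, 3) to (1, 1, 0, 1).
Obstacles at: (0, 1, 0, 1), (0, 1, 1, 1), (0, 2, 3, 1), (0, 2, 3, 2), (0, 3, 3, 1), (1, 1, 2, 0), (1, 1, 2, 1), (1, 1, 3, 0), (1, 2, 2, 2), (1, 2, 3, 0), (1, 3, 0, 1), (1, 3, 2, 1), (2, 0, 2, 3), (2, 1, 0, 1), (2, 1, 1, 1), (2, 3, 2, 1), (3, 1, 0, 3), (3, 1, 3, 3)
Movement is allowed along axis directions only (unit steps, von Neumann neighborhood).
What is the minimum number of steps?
6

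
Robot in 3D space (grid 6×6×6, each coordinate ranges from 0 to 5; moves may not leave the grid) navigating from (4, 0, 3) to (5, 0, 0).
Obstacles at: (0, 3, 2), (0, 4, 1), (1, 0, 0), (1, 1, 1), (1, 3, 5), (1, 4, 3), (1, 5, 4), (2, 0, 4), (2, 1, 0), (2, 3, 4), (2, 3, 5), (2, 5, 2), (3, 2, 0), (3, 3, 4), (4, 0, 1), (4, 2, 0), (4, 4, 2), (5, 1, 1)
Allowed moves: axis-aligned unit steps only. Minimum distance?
4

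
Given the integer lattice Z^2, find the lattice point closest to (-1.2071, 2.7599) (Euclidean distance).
(-1, 3)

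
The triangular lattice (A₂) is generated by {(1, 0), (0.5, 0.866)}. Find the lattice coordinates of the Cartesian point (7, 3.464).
5b₁ + 4b₂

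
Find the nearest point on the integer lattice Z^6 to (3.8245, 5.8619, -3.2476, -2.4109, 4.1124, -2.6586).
(4, 6, -3, -2, 4, -3)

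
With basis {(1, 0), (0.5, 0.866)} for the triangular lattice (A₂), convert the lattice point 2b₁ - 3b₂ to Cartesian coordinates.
(0.5, -2.598)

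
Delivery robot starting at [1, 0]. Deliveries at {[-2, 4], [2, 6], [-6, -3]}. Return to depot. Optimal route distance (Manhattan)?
34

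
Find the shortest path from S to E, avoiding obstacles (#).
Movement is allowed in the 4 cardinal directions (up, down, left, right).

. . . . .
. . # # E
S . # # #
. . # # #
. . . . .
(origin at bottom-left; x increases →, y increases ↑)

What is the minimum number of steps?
7
(one shortest path: (0, 2) → (1, 2) → (1, 3) → (1, 4) → (2, 4) → (3, 4) → (4, 4) → (4, 3))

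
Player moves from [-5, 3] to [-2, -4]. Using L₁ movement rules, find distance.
10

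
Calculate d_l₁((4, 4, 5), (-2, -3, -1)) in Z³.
19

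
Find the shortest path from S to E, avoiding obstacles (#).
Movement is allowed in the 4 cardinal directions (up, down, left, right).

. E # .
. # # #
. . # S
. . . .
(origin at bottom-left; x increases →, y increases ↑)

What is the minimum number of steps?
8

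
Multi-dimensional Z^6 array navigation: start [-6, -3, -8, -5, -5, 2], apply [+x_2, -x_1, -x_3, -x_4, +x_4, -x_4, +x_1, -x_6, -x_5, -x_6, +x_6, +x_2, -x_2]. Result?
(-6, -2, -9, -6, -6, 1)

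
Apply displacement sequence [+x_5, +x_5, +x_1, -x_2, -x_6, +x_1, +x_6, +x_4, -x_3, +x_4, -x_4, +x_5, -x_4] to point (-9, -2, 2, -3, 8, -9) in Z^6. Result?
(-7, -3, 1, -3, 11, -9)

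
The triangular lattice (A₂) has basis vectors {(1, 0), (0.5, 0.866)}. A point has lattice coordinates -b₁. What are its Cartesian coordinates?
(-1, 0)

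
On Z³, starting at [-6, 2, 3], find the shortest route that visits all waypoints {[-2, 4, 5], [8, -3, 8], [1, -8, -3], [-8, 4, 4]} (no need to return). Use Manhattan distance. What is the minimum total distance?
55
(one optimal route: (-6, 2, 3) → (-8, 4, 4) → (-2, 4, 5) → (8, -3, 8) → (1, -8, -3))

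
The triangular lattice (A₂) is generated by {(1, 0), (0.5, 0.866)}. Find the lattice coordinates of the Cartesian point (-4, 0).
-4b₁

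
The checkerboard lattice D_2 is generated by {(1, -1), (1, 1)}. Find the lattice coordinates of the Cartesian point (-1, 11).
-6b₁ + 5b₂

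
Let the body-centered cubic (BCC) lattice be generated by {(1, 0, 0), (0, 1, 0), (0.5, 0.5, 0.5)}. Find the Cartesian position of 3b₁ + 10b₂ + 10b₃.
(8, 15, 5)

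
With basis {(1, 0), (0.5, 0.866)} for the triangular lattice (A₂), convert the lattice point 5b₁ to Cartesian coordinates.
(5, 0)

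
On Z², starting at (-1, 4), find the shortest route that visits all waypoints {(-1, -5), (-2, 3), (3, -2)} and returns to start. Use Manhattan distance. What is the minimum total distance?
28
(one optimal route: (-1, 4) → (-1, -5) → (3, -2) → (-2, 3) → (-1, 4))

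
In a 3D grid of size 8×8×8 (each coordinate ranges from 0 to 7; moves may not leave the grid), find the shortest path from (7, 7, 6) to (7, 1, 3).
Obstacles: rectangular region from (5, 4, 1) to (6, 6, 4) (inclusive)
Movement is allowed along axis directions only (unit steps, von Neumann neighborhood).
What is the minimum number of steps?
9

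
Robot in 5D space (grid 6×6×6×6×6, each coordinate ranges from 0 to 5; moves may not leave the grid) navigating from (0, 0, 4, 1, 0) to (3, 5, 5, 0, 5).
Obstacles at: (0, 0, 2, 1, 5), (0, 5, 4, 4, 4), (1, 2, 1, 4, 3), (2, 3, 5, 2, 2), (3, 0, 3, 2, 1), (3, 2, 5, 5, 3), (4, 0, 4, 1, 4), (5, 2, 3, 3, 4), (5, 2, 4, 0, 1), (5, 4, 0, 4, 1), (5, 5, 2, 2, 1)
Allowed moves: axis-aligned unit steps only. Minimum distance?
15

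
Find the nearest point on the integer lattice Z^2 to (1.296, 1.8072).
(1, 2)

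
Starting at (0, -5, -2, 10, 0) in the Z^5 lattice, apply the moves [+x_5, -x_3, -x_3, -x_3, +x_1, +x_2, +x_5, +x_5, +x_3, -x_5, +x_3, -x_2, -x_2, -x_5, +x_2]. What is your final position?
(1, -5, -3, 10, 1)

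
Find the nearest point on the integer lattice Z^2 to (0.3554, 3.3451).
(0, 3)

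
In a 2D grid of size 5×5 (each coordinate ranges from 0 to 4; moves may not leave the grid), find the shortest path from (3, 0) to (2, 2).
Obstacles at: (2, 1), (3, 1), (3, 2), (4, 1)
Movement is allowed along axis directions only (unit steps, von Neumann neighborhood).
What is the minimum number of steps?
5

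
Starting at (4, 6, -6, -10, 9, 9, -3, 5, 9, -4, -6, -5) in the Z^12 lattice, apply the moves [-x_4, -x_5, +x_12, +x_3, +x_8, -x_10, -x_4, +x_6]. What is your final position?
(4, 6, -5, -12, 8, 10, -3, 6, 9, -5, -6, -4)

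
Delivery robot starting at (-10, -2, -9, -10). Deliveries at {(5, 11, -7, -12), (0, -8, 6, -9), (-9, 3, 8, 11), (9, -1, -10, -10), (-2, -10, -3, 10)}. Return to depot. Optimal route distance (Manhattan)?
190
(one optimal route: (-10, -2, -9, -10) → (-9, 3, 8, 11) → (-2, -10, -3, 10) → (0, -8, 6, -9) → (5, 11, -7, -12) → (9, -1, -10, -10) → (-10, -2, -9, -10))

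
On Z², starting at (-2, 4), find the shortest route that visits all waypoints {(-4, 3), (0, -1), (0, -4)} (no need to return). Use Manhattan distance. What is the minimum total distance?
14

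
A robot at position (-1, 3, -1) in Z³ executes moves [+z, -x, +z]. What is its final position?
(-2, 3, 1)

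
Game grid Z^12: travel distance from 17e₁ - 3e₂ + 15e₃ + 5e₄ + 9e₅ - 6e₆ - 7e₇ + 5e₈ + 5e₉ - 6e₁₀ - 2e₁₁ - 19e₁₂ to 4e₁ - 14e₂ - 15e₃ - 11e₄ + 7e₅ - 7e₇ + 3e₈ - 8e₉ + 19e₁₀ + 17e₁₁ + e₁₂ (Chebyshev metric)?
30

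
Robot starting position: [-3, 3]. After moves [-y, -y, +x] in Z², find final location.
(-2, 1)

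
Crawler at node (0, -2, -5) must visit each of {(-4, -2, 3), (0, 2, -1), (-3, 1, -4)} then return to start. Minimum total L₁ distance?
38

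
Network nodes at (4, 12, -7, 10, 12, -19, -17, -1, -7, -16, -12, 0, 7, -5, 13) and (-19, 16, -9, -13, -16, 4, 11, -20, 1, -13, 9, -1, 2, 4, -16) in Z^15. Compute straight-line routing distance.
70.6965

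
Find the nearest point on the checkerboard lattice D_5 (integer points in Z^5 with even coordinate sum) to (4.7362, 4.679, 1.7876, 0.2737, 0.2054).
(5, 5, 2, 0, 0)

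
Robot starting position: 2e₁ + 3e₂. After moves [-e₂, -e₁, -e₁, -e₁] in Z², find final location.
(-1, 2)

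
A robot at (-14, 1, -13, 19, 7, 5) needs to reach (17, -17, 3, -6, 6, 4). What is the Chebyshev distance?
31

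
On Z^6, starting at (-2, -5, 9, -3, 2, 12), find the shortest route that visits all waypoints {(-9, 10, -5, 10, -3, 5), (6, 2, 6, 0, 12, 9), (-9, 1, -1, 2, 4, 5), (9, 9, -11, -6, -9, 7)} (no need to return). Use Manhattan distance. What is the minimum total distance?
148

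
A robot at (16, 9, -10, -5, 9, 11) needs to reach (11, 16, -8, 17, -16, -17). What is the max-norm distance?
28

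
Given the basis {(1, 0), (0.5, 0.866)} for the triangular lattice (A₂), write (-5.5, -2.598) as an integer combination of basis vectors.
-4b₁ - 3b₂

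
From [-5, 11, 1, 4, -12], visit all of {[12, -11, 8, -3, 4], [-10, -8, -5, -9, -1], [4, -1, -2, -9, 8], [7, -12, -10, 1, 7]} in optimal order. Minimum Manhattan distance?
151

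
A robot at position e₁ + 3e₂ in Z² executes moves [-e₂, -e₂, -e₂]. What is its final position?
(1, 0)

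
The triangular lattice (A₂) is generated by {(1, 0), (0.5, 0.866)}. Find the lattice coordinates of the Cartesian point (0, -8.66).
5b₁ - 10b₂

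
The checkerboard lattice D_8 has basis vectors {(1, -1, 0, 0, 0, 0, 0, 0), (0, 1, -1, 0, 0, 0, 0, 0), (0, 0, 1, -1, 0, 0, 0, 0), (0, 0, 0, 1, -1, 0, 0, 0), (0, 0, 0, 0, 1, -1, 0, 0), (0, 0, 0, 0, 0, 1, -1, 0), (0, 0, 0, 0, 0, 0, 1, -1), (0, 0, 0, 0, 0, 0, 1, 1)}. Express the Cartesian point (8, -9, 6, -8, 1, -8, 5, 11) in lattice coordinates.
8b₁ - b₂ + 5b₃ - 3b₄ - 2b₅ - 10b₆ - 8b₇ + 3b₈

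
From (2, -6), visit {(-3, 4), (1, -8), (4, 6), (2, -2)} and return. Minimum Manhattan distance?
42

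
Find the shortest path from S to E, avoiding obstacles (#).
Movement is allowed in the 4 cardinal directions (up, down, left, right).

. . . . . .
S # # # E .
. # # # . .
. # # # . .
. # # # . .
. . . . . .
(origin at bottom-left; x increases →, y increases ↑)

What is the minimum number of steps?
6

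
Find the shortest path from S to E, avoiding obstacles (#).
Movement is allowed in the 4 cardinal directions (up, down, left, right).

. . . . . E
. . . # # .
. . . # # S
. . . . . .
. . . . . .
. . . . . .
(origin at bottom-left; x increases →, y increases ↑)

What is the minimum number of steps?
2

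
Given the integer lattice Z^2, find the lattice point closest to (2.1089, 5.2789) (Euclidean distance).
(2, 5)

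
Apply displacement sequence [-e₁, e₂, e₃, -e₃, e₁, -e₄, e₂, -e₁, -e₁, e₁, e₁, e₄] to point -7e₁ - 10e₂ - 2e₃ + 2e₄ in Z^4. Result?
(-7, -8, -2, 2)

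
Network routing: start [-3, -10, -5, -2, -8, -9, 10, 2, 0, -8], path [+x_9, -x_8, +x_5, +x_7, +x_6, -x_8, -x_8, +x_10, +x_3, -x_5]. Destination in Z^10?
(-3, -10, -4, -2, -8, -8, 11, -1, 1, -7)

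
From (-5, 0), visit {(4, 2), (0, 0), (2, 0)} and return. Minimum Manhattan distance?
22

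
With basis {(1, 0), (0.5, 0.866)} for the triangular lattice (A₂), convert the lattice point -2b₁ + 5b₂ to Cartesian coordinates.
(0.5, 4.33)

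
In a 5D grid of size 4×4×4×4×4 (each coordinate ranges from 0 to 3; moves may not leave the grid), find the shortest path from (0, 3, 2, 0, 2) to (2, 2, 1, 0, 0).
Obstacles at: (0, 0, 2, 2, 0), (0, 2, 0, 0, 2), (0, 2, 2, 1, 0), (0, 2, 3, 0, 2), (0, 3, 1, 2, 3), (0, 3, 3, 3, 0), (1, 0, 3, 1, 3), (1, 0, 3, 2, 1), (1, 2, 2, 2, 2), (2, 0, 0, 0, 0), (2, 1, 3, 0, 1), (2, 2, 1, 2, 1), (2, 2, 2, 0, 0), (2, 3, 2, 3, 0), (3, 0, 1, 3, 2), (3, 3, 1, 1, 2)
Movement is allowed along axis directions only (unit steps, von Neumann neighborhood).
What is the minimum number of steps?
6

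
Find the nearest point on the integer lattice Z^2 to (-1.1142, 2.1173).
(-1, 2)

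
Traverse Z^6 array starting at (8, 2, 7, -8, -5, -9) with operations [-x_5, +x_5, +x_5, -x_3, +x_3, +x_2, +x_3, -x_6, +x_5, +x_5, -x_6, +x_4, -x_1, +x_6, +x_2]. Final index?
(7, 4, 8, -7, -2, -10)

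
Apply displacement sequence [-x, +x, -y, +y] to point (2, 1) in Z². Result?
(2, 1)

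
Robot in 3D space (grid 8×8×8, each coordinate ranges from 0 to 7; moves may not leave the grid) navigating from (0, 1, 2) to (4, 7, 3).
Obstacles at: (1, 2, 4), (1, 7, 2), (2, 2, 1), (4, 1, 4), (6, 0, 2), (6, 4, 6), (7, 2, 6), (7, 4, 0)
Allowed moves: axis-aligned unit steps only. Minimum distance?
11
(one shortest path: (0, 1, 2) → (1, 1, 2) → (2, 1, 2) → (3, 1, 2) → (4, 1, 2) → (4, 2, 2) → (4, 3, 2) → (4, 4, 2) → (4, 5, 2) → (4, 6, 2) → (4, 7, 2) → (4, 7, 3))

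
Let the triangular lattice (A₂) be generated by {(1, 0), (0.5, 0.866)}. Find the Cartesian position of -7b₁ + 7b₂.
(-3.5, 6.062)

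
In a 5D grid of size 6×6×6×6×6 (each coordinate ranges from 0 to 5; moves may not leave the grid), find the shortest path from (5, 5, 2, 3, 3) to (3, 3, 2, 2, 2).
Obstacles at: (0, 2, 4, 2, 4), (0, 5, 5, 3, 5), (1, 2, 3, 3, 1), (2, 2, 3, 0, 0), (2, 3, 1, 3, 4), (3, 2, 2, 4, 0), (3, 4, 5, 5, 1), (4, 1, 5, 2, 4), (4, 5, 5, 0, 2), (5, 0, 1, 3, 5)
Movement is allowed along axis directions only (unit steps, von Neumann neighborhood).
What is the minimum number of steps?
6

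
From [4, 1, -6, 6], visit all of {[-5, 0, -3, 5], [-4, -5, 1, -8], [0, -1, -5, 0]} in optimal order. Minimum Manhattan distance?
49
(one optimal route: (4, 1, -6, 6) → (-5, 0, -3, 5) → (0, -1, -5, 0) → (-4, -5, 1, -8))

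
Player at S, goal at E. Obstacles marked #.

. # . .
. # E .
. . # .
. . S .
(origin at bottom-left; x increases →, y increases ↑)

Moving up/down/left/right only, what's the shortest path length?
4
(one shortest path: (2, 0) → (3, 0) → (3, 1) → (3, 2) → (2, 2))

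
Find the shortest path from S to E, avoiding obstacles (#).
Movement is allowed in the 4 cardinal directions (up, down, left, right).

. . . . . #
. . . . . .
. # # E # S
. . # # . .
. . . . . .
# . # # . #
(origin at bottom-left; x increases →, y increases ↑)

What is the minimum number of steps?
4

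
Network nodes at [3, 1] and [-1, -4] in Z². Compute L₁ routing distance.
9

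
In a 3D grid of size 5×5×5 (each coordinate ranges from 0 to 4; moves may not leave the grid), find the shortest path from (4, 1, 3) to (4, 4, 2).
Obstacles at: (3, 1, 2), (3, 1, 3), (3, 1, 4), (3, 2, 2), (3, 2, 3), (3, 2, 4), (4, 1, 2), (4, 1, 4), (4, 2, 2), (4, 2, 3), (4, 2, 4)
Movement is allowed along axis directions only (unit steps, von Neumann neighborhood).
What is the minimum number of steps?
8
(one shortest path: (4, 1, 3) → (4, 0, 3) → (4, 0, 2) → (4, 0, 1) → (4, 1, 1) → (4, 2, 1) → (4, 3, 1) → (4, 4, 1) → (4, 4, 2))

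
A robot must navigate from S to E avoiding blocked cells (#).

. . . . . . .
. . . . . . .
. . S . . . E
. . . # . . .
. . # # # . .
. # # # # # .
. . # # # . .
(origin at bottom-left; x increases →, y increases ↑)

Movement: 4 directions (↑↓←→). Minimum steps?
4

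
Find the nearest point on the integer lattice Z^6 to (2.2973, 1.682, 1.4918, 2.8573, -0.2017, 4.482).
(2, 2, 1, 3, 0, 4)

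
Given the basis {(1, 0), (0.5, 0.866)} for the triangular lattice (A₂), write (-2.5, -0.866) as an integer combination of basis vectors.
-2b₁ - b₂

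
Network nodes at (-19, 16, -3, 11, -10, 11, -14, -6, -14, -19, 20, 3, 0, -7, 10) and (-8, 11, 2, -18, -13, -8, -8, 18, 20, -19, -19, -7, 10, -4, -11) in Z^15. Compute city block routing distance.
219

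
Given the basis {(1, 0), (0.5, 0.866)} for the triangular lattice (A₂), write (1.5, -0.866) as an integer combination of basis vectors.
2b₁ - b₂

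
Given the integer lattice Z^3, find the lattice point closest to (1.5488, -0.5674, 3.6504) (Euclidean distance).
(2, -1, 4)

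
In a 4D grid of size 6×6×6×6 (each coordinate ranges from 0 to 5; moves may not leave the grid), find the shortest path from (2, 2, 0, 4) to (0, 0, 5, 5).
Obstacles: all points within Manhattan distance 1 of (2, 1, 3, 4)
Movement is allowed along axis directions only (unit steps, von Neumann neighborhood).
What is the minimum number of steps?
10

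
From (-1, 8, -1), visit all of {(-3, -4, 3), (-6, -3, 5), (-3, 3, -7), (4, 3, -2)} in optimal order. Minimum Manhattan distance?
46
(one optimal route: (-1, 8, -1) → (4, 3, -2) → (-3, 3, -7) → (-3, -4, 3) → (-6, -3, 5))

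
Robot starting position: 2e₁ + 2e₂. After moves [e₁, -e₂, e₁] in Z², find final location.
(4, 1)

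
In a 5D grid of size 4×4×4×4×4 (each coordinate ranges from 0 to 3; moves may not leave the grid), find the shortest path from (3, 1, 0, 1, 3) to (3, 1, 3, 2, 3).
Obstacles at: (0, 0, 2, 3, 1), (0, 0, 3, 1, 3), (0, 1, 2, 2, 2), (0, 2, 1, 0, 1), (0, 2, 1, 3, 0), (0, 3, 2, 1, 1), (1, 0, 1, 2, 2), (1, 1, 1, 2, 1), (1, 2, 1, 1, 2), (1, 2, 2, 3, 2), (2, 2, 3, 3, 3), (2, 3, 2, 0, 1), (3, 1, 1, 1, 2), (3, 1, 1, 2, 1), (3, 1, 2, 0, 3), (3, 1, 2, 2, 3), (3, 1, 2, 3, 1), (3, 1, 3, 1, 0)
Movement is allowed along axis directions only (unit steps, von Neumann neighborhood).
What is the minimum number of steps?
4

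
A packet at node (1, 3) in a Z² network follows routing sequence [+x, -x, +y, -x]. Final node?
(0, 4)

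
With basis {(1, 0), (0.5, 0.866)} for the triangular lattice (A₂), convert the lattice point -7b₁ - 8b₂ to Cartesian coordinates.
(-11, -6.928)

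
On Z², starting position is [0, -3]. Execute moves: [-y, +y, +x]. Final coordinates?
(1, -3)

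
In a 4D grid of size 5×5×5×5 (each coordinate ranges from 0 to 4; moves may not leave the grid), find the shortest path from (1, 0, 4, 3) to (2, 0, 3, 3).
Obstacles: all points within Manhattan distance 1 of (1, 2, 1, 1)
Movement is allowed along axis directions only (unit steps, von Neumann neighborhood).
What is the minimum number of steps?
2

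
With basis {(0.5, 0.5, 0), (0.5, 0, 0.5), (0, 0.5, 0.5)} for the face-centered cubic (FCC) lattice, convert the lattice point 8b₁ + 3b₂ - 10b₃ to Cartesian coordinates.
(5.5, -1, -3.5)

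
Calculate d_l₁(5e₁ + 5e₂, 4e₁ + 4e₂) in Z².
2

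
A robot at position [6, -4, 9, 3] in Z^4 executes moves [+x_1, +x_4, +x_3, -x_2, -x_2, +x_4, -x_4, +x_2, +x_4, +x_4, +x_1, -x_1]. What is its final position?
(7, -5, 10, 6)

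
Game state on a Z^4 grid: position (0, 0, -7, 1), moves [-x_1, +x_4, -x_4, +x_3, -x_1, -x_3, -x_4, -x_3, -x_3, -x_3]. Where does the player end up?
(-2, 0, -10, 0)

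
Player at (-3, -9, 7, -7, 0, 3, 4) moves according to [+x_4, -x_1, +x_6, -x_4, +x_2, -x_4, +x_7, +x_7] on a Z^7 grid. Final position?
(-4, -8, 7, -8, 0, 4, 6)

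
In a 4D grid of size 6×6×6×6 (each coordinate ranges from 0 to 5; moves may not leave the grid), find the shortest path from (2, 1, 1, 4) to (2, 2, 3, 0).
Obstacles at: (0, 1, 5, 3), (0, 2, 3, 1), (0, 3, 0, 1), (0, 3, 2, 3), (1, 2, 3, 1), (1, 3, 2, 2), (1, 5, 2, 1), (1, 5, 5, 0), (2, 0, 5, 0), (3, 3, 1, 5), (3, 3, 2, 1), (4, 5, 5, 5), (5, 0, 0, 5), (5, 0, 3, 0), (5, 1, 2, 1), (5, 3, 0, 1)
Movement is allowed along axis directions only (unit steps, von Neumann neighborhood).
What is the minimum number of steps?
7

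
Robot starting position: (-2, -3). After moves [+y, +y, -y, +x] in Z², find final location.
(-1, -2)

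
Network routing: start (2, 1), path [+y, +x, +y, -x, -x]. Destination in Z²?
(1, 3)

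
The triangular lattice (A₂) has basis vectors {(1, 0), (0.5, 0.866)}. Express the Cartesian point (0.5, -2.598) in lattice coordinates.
2b₁ - 3b₂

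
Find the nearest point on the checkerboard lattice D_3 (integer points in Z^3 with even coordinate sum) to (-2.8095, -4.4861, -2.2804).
(-3, -5, -2)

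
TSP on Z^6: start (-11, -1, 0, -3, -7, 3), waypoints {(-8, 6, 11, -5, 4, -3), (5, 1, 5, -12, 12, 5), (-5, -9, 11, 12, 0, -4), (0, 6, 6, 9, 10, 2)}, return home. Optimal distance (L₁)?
214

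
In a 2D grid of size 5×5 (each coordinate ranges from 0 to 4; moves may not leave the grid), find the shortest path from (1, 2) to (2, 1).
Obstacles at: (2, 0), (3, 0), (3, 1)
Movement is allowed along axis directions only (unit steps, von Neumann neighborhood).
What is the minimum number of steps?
2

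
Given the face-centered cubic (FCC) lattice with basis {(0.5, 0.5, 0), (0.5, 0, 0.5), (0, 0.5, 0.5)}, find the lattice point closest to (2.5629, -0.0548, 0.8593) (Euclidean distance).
(2.5, 0, 0.5)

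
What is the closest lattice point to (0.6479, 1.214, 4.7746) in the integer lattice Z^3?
(1, 1, 5)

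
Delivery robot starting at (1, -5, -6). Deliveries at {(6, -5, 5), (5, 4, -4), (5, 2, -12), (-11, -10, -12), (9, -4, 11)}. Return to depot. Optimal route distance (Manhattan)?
114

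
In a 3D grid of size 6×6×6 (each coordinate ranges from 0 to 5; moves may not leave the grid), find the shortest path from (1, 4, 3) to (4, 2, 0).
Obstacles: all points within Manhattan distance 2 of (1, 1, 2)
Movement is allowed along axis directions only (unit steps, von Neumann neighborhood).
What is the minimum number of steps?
8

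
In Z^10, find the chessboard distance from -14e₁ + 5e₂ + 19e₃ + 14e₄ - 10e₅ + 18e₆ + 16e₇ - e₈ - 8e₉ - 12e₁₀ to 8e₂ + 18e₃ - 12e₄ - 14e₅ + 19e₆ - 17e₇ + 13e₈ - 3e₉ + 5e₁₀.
33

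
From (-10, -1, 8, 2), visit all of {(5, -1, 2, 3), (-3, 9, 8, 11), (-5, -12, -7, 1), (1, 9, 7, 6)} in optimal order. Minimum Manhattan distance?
90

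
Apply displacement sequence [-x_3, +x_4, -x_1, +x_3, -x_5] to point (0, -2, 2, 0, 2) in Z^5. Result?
(-1, -2, 2, 1, 1)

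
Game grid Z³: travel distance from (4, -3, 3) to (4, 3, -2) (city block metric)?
11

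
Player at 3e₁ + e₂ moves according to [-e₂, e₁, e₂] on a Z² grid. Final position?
(4, 1)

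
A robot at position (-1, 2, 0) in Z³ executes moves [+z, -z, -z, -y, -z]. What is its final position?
(-1, 1, -2)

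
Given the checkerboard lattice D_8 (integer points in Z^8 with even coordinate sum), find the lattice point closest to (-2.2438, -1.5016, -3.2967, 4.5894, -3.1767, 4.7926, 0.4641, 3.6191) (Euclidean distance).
(-2, -2, -3, 5, -3, 5, 0, 4)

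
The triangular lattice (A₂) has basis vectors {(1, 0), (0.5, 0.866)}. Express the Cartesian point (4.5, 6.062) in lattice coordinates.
b₁ + 7b₂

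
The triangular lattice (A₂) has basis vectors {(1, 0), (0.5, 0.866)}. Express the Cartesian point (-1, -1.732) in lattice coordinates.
-2b₂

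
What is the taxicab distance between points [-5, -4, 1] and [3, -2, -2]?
13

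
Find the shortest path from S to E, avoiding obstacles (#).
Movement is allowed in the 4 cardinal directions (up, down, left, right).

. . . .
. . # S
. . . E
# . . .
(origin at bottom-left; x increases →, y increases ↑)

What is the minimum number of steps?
1
(one shortest path: (3, 2) → (3, 1))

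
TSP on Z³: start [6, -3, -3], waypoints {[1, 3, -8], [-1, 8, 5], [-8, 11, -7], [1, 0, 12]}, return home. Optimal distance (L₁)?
96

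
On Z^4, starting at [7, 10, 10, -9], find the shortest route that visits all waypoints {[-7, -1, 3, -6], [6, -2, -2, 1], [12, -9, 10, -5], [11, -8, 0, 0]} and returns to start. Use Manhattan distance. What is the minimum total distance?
120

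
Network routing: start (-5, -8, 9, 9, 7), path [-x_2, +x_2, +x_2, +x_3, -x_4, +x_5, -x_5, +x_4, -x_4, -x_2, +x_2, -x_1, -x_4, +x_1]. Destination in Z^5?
(-5, -7, 10, 7, 7)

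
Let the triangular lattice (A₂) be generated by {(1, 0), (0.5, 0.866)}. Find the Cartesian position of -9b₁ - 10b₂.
(-14, -8.66)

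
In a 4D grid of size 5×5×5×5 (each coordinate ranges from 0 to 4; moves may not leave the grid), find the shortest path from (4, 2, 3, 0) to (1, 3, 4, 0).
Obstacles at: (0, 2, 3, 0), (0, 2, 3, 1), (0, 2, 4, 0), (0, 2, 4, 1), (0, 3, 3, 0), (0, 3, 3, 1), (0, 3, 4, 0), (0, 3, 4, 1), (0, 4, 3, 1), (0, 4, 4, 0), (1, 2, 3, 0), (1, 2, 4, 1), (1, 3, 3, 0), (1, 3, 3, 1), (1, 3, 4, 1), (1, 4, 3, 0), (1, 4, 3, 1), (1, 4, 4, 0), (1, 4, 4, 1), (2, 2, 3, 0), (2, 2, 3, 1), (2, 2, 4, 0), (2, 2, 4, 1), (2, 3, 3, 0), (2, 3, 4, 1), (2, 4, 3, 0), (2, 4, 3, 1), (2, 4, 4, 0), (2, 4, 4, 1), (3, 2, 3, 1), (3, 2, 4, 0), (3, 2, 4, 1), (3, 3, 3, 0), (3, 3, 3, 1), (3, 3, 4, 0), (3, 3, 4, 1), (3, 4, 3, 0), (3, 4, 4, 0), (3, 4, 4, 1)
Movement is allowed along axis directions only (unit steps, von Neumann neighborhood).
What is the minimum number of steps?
7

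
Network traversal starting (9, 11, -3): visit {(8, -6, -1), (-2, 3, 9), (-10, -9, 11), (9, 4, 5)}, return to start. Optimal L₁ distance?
106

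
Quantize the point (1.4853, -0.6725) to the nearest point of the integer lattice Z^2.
(1, -1)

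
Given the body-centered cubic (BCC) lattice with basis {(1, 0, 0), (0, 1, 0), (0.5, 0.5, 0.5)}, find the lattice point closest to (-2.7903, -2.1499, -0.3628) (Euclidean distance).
(-3, -2, 0)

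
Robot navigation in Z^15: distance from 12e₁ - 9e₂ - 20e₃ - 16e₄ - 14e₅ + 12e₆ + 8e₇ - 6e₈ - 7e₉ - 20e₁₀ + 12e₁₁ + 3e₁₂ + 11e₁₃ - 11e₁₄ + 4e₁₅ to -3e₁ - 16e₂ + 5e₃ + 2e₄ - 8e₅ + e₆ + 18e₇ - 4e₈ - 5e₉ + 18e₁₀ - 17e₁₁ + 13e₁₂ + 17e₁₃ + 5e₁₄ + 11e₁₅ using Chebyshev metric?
38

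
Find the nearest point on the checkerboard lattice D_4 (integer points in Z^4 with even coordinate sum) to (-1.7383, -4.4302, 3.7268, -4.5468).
(-2, -4, 4, -4)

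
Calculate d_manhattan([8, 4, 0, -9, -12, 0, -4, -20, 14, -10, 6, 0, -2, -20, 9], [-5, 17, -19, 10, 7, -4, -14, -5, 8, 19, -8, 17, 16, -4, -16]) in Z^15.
237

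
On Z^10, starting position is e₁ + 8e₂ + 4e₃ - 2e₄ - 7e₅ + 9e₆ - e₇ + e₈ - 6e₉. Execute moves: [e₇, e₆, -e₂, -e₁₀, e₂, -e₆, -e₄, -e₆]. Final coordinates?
(1, 8, 4, -3, -7, 8, 0, 1, -6, -1)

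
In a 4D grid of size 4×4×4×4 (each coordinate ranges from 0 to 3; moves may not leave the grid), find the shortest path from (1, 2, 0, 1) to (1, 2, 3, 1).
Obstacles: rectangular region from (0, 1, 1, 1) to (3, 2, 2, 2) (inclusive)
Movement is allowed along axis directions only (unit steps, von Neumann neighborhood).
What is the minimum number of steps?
5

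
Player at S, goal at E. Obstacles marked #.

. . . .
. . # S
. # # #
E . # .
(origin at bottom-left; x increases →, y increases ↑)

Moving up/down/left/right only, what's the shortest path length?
7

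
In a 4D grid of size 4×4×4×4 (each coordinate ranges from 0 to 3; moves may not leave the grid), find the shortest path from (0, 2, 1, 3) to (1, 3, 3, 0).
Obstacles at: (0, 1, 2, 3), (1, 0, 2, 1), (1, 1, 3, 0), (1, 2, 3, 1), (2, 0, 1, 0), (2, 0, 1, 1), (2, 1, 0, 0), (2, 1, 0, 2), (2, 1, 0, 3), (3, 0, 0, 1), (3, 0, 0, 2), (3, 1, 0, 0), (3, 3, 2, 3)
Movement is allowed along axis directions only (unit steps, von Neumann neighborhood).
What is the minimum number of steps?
7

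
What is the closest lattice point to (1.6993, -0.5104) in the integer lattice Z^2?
(2, -1)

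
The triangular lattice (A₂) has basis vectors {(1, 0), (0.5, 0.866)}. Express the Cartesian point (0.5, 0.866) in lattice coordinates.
b₂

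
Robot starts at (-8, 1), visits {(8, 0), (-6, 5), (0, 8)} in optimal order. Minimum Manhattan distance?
31
(one optimal route: (-8, 1) → (-6, 5) → (0, 8) → (8, 0))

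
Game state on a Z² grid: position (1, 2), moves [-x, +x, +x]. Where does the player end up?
(2, 2)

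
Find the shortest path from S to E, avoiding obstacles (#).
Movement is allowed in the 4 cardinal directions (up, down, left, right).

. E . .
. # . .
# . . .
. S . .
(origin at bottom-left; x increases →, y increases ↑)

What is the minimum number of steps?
5
(one shortest path: (1, 0) → (2, 0) → (2, 1) → (2, 2) → (2, 3) → (1, 3))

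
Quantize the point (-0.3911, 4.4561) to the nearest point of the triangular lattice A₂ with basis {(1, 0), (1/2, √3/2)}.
(-0.5, 4.33)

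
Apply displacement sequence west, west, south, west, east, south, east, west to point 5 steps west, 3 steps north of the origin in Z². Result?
(-7, 1)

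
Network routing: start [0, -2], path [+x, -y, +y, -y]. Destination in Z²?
(1, -3)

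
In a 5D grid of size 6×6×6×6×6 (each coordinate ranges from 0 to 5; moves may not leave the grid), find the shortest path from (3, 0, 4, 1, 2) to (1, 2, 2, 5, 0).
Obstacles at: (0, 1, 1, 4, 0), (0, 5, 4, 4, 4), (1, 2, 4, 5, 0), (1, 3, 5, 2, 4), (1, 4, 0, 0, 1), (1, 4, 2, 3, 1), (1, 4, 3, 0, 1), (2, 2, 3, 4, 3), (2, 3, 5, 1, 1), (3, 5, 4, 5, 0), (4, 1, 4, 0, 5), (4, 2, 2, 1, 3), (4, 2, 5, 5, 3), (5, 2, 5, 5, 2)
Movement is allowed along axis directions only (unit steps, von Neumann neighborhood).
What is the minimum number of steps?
12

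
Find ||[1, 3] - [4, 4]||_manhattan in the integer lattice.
4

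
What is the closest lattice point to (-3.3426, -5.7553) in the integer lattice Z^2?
(-3, -6)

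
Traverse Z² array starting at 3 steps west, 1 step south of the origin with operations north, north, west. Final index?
(-4, 1)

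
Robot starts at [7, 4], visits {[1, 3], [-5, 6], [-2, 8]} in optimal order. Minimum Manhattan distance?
20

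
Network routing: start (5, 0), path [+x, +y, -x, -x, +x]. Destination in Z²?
(5, 1)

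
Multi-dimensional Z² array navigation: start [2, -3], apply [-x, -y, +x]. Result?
(2, -4)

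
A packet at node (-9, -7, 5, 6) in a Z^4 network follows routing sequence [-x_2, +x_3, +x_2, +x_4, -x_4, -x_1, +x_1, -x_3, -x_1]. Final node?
(-10, -7, 5, 6)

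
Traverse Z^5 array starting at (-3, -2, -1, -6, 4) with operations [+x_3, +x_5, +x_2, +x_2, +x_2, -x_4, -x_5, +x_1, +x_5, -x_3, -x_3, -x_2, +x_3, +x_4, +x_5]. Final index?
(-2, 0, -1, -6, 6)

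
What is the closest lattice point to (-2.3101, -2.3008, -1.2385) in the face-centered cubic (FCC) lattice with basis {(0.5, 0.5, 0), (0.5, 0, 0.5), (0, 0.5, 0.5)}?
(-2.5, -2.5, -1)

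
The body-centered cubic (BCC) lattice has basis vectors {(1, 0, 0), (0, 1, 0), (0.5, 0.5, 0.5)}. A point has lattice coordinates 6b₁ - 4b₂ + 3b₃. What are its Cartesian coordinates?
(7.5, -2.5, 1.5)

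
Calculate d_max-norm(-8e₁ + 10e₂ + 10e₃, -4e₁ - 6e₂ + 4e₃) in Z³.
16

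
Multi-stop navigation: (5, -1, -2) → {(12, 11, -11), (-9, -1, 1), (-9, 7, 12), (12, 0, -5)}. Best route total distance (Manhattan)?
92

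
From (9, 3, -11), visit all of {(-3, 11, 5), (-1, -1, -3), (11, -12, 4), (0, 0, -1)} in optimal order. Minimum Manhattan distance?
84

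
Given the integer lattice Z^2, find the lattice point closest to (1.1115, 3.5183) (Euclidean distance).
(1, 4)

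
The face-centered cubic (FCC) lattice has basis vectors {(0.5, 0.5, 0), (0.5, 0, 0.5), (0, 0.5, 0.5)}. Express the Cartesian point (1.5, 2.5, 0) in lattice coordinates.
4b₁ - b₂ + b₃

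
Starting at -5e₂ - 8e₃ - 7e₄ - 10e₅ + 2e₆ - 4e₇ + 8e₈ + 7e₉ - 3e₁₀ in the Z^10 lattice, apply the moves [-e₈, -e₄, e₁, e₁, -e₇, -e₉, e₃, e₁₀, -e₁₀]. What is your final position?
(2, -5, -7, -8, -10, 2, -5, 7, 6, -3)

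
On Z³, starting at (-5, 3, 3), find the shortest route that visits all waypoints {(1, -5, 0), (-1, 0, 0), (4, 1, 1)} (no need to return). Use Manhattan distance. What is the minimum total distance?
27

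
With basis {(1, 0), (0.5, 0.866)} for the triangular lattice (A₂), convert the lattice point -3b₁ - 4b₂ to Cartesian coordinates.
(-5, -3.464)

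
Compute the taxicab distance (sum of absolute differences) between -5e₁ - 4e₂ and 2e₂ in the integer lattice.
11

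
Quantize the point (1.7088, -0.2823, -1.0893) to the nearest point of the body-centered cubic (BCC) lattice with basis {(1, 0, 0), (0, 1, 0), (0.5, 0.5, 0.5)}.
(2, 0, -1)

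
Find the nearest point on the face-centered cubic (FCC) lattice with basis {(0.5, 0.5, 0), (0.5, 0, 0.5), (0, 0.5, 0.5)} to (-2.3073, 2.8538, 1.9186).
(-2, 3, 2)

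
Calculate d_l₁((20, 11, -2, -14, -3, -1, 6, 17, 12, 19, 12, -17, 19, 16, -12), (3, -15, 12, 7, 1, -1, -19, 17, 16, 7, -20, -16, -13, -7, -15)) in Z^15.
214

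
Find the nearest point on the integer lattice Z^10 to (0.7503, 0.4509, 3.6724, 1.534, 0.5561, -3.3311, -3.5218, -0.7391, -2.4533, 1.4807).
(1, 0, 4, 2, 1, -3, -4, -1, -2, 1)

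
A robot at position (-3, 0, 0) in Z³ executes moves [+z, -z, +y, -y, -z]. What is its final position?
(-3, 0, -1)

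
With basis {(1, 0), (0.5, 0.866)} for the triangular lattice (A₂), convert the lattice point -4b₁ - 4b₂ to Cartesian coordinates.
(-6, -3.464)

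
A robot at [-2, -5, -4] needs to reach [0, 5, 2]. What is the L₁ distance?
18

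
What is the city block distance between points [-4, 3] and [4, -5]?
16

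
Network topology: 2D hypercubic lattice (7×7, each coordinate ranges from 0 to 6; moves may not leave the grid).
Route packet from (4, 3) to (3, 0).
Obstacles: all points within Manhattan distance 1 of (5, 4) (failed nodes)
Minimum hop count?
4
(one shortest path: (4, 3) → (3, 3) → (3, 2) → (3, 1) → (3, 0))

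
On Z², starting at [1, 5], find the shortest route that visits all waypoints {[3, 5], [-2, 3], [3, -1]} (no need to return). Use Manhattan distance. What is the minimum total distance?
17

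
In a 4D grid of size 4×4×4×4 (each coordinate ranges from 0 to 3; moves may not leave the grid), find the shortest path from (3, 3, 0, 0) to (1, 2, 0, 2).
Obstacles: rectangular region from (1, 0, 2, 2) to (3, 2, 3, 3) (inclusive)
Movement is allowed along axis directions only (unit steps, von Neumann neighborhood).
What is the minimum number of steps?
5
(one shortest path: (3, 3, 0, 0) → (2, 3, 0, 0) → (1, 3, 0, 0) → (1, 2, 0, 0) → (1, 2, 0, 1) → (1, 2, 0, 2))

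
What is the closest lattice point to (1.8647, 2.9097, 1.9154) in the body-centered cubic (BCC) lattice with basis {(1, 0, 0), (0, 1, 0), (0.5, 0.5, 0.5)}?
(2, 3, 2)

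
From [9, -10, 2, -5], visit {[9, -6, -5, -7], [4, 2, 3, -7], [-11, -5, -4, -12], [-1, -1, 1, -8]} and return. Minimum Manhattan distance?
94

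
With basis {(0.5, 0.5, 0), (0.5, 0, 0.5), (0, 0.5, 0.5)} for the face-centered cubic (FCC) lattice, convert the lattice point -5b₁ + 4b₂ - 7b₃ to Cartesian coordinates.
(-0.5, -6, -1.5)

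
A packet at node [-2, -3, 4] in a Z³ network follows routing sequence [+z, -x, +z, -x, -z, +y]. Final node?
(-4, -2, 5)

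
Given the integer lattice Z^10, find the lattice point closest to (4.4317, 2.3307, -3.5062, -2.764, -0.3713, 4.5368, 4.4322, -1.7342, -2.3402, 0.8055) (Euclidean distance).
(4, 2, -4, -3, 0, 5, 4, -2, -2, 1)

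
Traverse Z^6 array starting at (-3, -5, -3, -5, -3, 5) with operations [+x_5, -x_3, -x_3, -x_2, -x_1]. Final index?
(-4, -6, -5, -5, -2, 5)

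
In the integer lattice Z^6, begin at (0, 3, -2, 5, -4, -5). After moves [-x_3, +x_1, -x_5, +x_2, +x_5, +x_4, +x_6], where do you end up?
(1, 4, -3, 6, -4, -4)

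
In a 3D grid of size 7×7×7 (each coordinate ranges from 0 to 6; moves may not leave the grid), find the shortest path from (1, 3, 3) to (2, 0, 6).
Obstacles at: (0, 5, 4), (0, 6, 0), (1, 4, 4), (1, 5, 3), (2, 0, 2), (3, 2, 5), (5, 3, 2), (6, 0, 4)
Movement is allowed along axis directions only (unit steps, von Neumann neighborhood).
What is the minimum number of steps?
7
(one shortest path: (1, 3, 3) → (2, 3, 3) → (2, 2, 3) → (2, 1, 3) → (2, 0, 3) → (2, 0, 4) → (2, 0, 5) → (2, 0, 6))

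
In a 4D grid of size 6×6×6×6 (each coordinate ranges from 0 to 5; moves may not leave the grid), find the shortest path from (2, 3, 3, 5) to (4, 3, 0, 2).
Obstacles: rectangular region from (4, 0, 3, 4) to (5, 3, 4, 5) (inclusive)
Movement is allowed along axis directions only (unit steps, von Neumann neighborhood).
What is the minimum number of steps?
8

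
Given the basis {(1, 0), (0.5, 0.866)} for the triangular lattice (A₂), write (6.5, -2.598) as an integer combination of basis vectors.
8b₁ - 3b₂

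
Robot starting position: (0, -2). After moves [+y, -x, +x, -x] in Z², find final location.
(-1, -1)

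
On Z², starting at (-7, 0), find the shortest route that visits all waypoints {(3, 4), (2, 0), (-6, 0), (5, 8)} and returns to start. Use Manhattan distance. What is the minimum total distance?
40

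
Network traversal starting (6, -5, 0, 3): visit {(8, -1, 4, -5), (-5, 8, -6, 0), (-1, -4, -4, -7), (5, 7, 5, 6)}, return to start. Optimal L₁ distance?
114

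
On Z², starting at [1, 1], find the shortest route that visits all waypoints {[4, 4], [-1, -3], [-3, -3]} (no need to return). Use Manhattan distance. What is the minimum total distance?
20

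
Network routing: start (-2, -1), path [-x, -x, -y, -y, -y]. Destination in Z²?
(-4, -4)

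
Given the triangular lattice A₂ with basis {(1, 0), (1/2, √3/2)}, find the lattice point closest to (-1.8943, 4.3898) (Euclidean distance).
(-1.5, 4.33)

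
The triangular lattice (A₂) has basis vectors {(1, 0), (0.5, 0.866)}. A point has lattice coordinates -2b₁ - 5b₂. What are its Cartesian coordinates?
(-4.5, -4.33)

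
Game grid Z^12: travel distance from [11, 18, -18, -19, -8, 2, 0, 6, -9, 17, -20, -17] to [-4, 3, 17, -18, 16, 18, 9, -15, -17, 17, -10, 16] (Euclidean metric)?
65.4446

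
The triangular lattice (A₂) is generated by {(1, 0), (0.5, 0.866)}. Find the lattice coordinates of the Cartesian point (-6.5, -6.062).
-3b₁ - 7b₂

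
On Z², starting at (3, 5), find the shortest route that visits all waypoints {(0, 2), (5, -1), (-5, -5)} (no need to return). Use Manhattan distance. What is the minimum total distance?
28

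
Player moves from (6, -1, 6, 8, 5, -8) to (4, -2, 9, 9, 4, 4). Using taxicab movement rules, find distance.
20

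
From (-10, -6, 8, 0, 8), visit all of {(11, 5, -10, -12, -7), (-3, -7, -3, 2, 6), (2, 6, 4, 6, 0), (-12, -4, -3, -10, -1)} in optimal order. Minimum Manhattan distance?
149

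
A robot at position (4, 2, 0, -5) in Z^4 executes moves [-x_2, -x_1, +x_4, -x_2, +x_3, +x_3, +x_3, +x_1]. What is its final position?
(4, 0, 3, -4)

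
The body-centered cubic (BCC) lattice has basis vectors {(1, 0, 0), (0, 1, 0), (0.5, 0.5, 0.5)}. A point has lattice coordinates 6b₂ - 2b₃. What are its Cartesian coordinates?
(-1, 5, -1)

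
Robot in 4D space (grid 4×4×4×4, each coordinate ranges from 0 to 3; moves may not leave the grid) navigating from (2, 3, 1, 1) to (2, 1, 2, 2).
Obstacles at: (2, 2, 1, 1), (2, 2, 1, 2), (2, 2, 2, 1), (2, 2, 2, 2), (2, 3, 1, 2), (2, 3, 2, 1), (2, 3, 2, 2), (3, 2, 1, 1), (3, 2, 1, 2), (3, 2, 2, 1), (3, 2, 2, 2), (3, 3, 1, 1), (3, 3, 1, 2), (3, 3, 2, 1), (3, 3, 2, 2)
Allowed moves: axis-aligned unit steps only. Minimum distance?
6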